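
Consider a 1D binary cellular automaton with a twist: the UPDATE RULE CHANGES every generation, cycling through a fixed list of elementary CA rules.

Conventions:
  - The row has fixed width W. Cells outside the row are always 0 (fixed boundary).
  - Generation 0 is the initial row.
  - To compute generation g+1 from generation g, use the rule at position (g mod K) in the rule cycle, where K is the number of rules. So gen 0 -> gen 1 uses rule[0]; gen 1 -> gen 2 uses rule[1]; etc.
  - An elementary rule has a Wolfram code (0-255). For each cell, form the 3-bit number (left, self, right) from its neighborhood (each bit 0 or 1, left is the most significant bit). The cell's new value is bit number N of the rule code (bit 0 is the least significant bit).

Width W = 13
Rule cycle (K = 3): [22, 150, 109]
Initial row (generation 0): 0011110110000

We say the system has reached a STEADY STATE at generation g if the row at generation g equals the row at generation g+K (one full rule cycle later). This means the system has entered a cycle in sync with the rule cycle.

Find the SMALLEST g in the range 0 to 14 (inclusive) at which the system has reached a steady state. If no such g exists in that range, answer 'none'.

Answer: 13

Derivation:
Gen 0: 0011110110000
Gen 1 (rule 22): 0100000001000
Gen 2 (rule 150): 1110000011100
Gen 3 (rule 109): 1010111010101
Gen 4 (rule 22): 1010000010101
Gen 5 (rule 150): 1011000110101
Gen 6 (rule 109): 1111010111111
Gen 7 (rule 22): 0000010000000
Gen 8 (rule 150): 0000111000000
Gen 9 (rule 109): 1110101011111
Gen 10 (rule 22): 0000101000000
Gen 11 (rule 150): 0001101100000
Gen 12 (rule 109): 1101111101111
Gen 13 (rule 22): 0000000000000
Gen 14 (rule 150): 0000000000000
Gen 15 (rule 109): 1111111111111
Gen 16 (rule 22): 0000000000000
Gen 17 (rule 150): 0000000000000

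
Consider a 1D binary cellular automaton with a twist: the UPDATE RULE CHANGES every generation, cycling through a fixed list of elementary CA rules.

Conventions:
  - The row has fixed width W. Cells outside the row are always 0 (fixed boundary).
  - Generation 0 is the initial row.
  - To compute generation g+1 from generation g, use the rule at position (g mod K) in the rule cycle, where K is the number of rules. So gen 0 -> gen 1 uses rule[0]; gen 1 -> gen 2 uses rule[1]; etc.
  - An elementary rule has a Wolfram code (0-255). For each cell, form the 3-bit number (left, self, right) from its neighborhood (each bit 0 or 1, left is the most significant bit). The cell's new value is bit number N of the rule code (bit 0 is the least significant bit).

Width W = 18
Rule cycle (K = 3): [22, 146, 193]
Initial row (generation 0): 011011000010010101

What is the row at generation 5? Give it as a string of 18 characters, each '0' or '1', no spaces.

Gen 0: 011011000010010101
Gen 1 (rule 22): 100000100111110101
Gen 2 (rule 146): 010001011011100000
Gen 3 (rule 193): 000100001001101111
Gen 4 (rule 22): 001110011110000000
Gen 5 (rule 146): 010101101101000000

Answer: 010101101101000000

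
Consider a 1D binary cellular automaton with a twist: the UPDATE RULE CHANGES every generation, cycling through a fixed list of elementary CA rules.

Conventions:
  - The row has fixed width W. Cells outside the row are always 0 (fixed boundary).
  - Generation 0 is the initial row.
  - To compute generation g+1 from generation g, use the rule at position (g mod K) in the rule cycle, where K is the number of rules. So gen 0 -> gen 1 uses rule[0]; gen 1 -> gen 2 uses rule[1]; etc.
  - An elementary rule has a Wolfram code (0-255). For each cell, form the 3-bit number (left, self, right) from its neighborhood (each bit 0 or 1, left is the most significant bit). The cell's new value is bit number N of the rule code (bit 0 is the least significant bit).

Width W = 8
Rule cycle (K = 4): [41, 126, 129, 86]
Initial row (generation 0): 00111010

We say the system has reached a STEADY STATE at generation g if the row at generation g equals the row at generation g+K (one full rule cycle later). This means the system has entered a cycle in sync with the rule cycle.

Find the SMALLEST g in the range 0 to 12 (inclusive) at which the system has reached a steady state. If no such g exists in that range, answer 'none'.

Answer: none

Derivation:
Gen 0: 00111010
Gen 1 (rule 41): 10100100
Gen 2 (rule 126): 11111110
Gen 3 (rule 129): 01111100
Gen 4 (rule 86): 10000110
Gen 5 (rule 41): 00110100
Gen 6 (rule 126): 01111110
Gen 7 (rule 129): 00111100
Gen 8 (rule 86): 01000110
Gen 9 (rule 41): 00010100
Gen 10 (rule 126): 00111110
Gen 11 (rule 129): 10011100
Gen 12 (rule 86): 11100110
Gen 13 (rule 41): 10000100
Gen 14 (rule 126): 11001110
Gen 15 (rule 129): 00000100
Gen 16 (rule 86): 00001110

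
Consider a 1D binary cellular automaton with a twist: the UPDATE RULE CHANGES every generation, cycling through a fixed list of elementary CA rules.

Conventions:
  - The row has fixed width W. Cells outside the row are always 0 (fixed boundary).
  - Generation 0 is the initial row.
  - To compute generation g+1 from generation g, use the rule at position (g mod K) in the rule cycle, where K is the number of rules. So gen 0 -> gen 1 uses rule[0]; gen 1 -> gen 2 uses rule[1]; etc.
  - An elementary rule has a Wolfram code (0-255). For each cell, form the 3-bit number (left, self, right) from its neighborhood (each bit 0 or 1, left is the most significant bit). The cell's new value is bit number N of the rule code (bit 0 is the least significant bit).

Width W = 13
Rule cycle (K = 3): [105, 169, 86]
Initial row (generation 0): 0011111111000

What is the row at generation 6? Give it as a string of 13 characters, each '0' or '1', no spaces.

Gen 0: 0011111111000
Gen 1 (rule 105): 1010000001011
Gen 2 (rule 169): 0100111100110
Gen 3 (rule 86): 1111000111011
Gen 4 (rule 105): 1001010101111
Gen 5 (rule 169): 0000101011110
Gen 6 (rule 86): 0001101000011

Answer: 0001101000011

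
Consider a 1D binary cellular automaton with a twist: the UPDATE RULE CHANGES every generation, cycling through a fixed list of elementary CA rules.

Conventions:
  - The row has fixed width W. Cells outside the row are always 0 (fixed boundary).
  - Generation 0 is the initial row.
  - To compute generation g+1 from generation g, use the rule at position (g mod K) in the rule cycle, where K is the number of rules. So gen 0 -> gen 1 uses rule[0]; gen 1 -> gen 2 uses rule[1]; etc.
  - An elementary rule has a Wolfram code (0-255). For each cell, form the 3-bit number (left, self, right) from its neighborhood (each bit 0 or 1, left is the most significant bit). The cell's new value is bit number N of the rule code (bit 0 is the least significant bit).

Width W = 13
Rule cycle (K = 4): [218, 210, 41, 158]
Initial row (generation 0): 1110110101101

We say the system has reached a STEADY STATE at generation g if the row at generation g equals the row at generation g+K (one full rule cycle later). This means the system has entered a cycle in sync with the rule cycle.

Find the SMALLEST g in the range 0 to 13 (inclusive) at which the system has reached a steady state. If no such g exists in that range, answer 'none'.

Answer: none

Derivation:
Gen 0: 1110110101101
Gen 1 (rule 218): 1110110001100
Gen 2 (rule 210): 0110011010110
Gen 3 (rule 41): 0100010101100
Gen 4 (rule 158): 1110110101010
Gen 5 (rule 218): 1110110000001
Gen 6 (rule 210): 0110011000010
Gen 7 (rule 41): 0100010011000
Gen 8 (rule 158): 1110111110100
Gen 9 (rule 218): 1110111110010
Gen 10 (rule 210): 0110011111101
Gen 11 (rule 41): 0100010000010
Gen 12 (rule 158): 1110111000111
Gen 13 (rule 218): 1110111101111
Gen 14 (rule 210): 0110011100111
Gen 15 (rule 41): 0100010000100
Gen 16 (rule 158): 1110111001110
Gen 17 (rule 218): 1110111111111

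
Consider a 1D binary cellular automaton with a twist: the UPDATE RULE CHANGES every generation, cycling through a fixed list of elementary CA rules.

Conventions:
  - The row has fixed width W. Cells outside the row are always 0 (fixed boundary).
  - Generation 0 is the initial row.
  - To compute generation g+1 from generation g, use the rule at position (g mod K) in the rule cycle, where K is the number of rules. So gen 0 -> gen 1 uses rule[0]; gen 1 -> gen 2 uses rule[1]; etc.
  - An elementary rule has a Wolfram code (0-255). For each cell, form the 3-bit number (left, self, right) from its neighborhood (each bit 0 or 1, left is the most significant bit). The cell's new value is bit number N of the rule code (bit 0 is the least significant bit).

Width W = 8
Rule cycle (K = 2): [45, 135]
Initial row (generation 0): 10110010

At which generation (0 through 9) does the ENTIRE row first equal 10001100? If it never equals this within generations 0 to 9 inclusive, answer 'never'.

Answer: never

Derivation:
Gen 0: 10110010
Gen 1 (rule 45): 11100010
Gen 2 (rule 135): 01001110
Gen 3 (rule 45): 01001000
Gen 4 (rule 135): 11011011
Gen 5 (rule 45): 10110110
Gen 6 (rule 135): 10000000
Gen 7 (rule 45): 10111111
Gen 8 (rule 135): 10011110
Gen 9 (rule 45): 10010000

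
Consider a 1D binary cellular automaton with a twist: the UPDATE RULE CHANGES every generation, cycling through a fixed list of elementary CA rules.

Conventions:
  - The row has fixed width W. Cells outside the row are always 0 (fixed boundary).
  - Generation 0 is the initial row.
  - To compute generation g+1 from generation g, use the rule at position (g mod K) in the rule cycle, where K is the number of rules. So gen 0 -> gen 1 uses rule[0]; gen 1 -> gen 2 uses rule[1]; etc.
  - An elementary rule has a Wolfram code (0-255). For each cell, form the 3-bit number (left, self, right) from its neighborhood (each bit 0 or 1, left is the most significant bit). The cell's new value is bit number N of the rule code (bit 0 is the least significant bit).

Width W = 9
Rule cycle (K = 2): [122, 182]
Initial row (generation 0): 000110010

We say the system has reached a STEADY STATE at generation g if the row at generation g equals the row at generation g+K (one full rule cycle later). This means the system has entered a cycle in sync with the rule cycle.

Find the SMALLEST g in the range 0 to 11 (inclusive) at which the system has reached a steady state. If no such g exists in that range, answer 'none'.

Gen 0: 000110010
Gen 1 (rule 122): 001111101
Gen 2 (rule 182): 010111011
Gen 3 (rule 122): 101101111
Gen 4 (rule 182): 110010110
Gen 5 (rule 122): 111101111
Gen 6 (rule 182): 011010110
Gen 7 (rule 122): 111101111
Gen 8 (rule 182): 011010110
Gen 9 (rule 122): 111101111
Gen 10 (rule 182): 011010110
Gen 11 (rule 122): 111101111
Gen 12 (rule 182): 011010110
Gen 13 (rule 122): 111101111

Answer: 5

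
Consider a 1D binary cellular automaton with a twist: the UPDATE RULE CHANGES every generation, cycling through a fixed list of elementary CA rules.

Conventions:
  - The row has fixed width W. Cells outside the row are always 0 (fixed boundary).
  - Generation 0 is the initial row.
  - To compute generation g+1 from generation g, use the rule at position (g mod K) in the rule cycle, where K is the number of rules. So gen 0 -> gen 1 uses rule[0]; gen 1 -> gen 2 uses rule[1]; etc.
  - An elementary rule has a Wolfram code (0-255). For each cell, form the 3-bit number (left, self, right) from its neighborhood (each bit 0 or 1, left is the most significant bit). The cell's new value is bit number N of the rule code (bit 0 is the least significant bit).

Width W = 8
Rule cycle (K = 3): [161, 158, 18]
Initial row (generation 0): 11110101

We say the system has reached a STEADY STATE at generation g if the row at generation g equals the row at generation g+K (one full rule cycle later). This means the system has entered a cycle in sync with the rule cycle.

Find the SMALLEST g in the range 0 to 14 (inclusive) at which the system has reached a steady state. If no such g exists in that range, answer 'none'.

Answer: 5

Derivation:
Gen 0: 11110101
Gen 1 (rule 161): 01101010
Gen 2 (rule 158): 11001011
Gen 3 (rule 18): 00110000
Gen 4 (rule 161): 10000111
Gen 5 (rule 158): 11001110
Gen 6 (rule 18): 00110001
Gen 7 (rule 161): 10000100
Gen 8 (rule 158): 11001110
Gen 9 (rule 18): 00110001
Gen 10 (rule 161): 10000100
Gen 11 (rule 158): 11001110
Gen 12 (rule 18): 00110001
Gen 13 (rule 161): 10000100
Gen 14 (rule 158): 11001110
Gen 15 (rule 18): 00110001
Gen 16 (rule 161): 10000100
Gen 17 (rule 158): 11001110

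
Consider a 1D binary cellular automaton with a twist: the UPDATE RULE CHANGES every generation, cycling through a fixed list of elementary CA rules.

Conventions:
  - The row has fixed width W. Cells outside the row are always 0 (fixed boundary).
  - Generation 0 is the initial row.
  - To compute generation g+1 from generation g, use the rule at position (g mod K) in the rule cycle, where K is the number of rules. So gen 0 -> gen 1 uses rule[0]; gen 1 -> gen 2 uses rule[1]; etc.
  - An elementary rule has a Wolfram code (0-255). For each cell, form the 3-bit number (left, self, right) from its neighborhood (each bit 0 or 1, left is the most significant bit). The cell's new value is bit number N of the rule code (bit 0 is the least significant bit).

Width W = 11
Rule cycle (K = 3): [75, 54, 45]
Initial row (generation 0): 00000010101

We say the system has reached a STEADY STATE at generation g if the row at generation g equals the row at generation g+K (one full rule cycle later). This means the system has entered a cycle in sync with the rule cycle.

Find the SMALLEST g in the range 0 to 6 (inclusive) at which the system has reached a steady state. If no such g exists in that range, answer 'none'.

Gen 0: 00000010101
Gen 1 (rule 75): 11111100000
Gen 2 (rule 54): 00000010000
Gen 3 (rule 45): 11111010111
Gen 4 (rule 75): 10001000101
Gen 5 (rule 54): 11011101111
Gen 6 (rule 45): 10110011000
Gen 7 (rule 75): 00110111011
Gen 8 (rule 54): 01001000100
Gen 9 (rule 45): 01001010101

Answer: none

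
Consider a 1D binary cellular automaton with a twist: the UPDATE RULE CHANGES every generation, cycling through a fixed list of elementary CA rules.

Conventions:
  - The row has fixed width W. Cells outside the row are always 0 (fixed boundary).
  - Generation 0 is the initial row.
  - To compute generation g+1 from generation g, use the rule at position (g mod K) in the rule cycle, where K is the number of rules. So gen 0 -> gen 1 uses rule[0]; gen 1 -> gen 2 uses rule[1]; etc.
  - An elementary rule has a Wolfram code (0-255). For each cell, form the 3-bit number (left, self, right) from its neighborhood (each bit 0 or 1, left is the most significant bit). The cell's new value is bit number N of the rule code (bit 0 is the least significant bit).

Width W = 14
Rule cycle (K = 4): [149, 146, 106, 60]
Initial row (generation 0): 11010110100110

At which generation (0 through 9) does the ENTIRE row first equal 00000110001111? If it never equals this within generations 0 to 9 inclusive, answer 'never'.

Gen 0: 11010110100110
Gen 1 (rule 149): 00010000110001
Gen 2 (rule 146): 00101001001010
Gen 3 (rule 106): 01010010010100
Gen 4 (rule 60): 01111011011110
Gen 5 (rule 149): 00110000001101
Gen 6 (rule 146): 01001000010000
Gen 7 (rule 106): 10010000100000
Gen 8 (rule 60): 11011000110000
Gen 9 (rule 149): 00000110001111

Answer: 9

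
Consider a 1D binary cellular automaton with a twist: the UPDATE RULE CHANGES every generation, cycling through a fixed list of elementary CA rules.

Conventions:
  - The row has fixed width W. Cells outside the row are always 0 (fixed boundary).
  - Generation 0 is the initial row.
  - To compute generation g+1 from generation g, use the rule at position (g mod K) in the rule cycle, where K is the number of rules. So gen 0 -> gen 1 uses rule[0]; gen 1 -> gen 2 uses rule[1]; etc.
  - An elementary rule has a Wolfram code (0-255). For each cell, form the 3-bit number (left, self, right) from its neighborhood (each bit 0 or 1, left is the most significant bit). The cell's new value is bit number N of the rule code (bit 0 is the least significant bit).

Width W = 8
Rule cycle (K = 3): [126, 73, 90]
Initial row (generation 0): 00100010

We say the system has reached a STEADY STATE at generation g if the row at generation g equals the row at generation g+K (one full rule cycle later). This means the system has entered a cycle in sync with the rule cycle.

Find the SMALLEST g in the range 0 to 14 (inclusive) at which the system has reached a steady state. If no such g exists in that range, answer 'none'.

Gen 0: 00100010
Gen 1 (rule 126): 01110111
Gen 2 (rule 73): 01010101
Gen 3 (rule 90): 10000000
Gen 4 (rule 126): 11000000
Gen 5 (rule 73): 11011111
Gen 6 (rule 90): 11010001
Gen 7 (rule 126): 11111011
Gen 8 (rule 73): 10001011
Gen 9 (rule 90): 01010011
Gen 10 (rule 126): 11111111
Gen 11 (rule 73): 10000001
Gen 12 (rule 90): 01000010
Gen 13 (rule 126): 11100111
Gen 14 (rule 73): 10100101
Gen 15 (rule 90): 00011000
Gen 16 (rule 126): 00111100
Gen 17 (rule 73): 10100101

Answer: 14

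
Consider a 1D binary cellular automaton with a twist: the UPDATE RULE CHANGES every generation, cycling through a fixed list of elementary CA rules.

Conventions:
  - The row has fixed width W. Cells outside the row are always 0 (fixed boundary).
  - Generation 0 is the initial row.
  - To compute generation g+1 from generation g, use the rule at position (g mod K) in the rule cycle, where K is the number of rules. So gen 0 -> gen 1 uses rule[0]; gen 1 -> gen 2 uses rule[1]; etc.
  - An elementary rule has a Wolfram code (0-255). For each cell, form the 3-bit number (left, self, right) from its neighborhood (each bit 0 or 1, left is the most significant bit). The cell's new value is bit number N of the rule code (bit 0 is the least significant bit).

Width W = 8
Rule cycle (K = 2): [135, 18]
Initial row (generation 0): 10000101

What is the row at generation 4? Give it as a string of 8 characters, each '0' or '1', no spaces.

Gen 0: 10000101
Gen 1 (rule 135): 10111101
Gen 2 (rule 18): 00000000
Gen 3 (rule 135): 11111111
Gen 4 (rule 18): 00000000

Answer: 00000000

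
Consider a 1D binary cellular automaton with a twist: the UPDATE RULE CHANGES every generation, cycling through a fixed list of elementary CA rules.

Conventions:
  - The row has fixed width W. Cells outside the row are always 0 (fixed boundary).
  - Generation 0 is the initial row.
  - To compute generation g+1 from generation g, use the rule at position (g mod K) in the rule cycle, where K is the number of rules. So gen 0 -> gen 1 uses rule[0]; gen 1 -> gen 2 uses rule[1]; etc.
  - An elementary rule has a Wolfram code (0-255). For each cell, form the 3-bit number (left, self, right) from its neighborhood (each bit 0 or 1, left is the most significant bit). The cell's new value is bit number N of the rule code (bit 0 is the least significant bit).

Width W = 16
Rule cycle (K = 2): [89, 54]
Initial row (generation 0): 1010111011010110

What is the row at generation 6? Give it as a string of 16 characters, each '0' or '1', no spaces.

Gen 0: 1010111011010110
Gen 1 (rule 89): 0000101011000111
Gen 2 (rule 54): 0001111100101000
Gen 3 (rule 89): 1101000110000111
Gen 4 (rule 54): 0011101001001000
Gen 5 (rule 89): 1010100100100111
Gen 6 (rule 54): 1111111111111000

Answer: 1111111111111000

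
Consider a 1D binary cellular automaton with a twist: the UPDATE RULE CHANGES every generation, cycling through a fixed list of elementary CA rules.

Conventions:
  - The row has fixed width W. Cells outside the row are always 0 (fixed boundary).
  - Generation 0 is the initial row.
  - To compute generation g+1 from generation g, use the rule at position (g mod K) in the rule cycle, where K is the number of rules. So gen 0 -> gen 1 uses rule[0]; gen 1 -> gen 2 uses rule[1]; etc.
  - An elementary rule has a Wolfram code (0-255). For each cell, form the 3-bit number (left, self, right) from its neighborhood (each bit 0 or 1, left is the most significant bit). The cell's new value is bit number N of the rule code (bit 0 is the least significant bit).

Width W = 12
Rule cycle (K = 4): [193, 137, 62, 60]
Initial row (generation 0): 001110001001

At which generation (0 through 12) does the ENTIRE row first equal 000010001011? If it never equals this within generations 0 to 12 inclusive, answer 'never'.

Answer: never

Derivation:
Gen 0: 001110001001
Gen 1 (rule 193): 100110100000
Gen 2 (rule 137): 000100001111
Gen 3 (rule 62): 001110011000
Gen 4 (rule 60): 001001010100
Gen 5 (rule 193): 100000000001
Gen 6 (rule 137): 001111111100
Gen 7 (rule 62): 011000000010
Gen 8 (rule 60): 010100000011
Gen 9 (rule 193): 000001111001
Gen 10 (rule 137): 111101110000
Gen 11 (rule 62): 100011001000
Gen 12 (rule 60): 110010101100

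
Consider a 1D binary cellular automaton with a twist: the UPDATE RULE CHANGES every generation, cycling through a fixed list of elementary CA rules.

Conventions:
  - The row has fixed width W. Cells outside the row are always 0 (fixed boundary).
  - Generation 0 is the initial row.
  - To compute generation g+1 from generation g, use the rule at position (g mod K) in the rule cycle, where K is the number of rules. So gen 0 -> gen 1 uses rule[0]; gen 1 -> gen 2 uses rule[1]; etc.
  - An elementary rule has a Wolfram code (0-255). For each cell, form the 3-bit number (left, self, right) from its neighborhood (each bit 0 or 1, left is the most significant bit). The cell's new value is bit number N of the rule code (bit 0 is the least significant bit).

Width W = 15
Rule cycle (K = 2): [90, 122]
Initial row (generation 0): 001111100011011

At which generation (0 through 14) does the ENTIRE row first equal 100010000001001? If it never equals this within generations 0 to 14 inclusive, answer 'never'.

Answer: never

Derivation:
Gen 0: 001111100011011
Gen 1 (rule 90): 011000110111011
Gen 2 (rule 122): 111101111101111
Gen 3 (rule 90): 100101000101001
Gen 4 (rule 122): 011010101010110
Gen 5 (rule 90): 111000000000111
Gen 6 (rule 122): 101100000001101
Gen 7 (rule 90): 001110000011100
Gen 8 (rule 122): 011011000110110
Gen 9 (rule 90): 111011101110111
Gen 10 (rule 122): 101110111011101
Gen 11 (rule 90): 001010101010100
Gen 12 (rule 122): 010101010101010
Gen 13 (rule 90): 100000000000001
Gen 14 (rule 122): 010000000000010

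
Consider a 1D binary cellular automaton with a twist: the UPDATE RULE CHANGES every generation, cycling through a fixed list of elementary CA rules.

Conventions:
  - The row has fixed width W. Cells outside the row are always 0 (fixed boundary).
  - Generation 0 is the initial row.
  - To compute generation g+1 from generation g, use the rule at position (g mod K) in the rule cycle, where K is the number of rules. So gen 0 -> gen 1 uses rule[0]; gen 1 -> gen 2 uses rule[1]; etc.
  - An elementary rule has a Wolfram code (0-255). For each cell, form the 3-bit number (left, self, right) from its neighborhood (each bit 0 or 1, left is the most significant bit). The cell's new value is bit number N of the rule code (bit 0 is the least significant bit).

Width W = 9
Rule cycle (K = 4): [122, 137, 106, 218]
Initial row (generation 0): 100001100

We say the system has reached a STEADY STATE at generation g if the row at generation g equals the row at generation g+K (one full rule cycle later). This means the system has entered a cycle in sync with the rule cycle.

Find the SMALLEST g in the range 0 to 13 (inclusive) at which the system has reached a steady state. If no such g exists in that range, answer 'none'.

Gen 0: 100001100
Gen 1 (rule 122): 010011110
Gen 2 (rule 137): 000011100
Gen 3 (rule 106): 000110100
Gen 4 (rule 218): 001110010
Gen 5 (rule 122): 011011101
Gen 6 (rule 137): 010011000
Gen 7 (rule 106): 100111000
Gen 8 (rule 218): 011111100
Gen 9 (rule 122): 110000110
Gen 10 (rule 137): 100110100
Gen 11 (rule 106): 001111000
Gen 12 (rule 218): 011111100
Gen 13 (rule 122): 110000110
Gen 14 (rule 137): 100110100
Gen 15 (rule 106): 001111000
Gen 16 (rule 218): 011111100
Gen 17 (rule 122): 110000110

Answer: 8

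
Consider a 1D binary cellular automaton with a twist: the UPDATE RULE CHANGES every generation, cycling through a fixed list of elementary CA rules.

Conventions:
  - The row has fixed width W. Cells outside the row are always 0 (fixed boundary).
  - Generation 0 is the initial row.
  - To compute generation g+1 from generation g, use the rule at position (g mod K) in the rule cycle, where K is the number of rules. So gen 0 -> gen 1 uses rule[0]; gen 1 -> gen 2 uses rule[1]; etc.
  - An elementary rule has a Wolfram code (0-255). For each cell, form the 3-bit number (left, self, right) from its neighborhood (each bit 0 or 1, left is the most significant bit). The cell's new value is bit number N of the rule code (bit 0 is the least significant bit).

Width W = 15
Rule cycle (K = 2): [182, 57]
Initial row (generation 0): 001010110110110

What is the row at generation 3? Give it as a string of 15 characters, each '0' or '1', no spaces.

Gen 0: 001010110110110
Gen 1 (rule 182): 011111001001001
Gen 2 (rule 57): 010000100100100
Gen 3 (rule 182): 111001111111110

Answer: 111001111111110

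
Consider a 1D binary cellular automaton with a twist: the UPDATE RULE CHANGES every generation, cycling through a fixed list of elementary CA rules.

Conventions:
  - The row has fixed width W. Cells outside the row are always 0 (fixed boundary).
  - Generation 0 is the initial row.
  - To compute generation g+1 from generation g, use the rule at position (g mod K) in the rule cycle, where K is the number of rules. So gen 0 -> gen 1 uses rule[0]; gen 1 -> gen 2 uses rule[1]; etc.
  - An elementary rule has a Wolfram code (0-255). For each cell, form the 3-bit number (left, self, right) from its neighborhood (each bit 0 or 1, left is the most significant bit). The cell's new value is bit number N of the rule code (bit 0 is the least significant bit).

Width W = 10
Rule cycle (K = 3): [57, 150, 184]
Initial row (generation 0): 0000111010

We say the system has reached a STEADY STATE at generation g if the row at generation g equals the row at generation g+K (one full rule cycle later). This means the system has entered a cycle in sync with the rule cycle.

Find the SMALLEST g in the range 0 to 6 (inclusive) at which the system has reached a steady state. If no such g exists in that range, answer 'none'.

Answer: none

Derivation:
Gen 0: 0000111010
Gen 1 (rule 57): 1110100101
Gen 2 (rule 150): 0100111101
Gen 3 (rule 184): 0010111010
Gen 4 (rule 57): 1001100101
Gen 5 (rule 150): 1110011101
Gen 6 (rule 184): 1101011010
Gen 7 (rule 57): 1010110101
Gen 8 (rule 150): 1010000101
Gen 9 (rule 184): 0101000010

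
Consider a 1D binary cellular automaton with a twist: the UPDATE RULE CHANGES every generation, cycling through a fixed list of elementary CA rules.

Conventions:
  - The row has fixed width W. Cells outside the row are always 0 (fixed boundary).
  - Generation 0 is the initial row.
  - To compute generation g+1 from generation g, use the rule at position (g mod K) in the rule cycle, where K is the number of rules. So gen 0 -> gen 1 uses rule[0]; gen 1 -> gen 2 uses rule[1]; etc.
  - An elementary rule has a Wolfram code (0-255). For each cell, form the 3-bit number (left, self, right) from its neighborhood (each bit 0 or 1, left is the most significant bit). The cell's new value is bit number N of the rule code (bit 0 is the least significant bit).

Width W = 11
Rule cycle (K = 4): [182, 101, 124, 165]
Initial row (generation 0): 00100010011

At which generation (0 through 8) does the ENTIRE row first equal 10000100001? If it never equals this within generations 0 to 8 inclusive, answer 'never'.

Gen 0: 00100010011
Gen 1 (rule 182): 01110111100
Gen 2 (rule 101): 00011000101
Gen 3 (rule 124): 00011100111
Gen 4 (rule 165): 11001000010
Gen 5 (rule 182): 00111100111
Gen 6 (rule 101): 10000100001
Gen 7 (rule 124): 11000110001
Gen 8 (rule 165): 00010000101

Answer: 6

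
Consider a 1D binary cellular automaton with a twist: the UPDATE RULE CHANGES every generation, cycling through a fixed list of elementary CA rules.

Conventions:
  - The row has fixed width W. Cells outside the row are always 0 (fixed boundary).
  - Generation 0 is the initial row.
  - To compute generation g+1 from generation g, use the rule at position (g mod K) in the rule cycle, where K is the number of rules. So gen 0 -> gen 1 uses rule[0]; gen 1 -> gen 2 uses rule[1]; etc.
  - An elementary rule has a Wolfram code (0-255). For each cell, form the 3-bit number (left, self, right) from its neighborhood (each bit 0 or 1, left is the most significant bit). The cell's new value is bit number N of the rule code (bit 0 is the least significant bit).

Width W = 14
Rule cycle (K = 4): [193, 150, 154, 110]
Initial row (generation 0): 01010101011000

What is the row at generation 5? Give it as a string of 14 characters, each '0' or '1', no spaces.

Gen 0: 01010101011000
Gen 1 (rule 193): 00000000001011
Gen 2 (rule 150): 00000000011000
Gen 3 (rule 154): 00000000110100
Gen 4 (rule 110): 00000001111100
Gen 5 (rule 193): 11111100111101

Answer: 11111100111101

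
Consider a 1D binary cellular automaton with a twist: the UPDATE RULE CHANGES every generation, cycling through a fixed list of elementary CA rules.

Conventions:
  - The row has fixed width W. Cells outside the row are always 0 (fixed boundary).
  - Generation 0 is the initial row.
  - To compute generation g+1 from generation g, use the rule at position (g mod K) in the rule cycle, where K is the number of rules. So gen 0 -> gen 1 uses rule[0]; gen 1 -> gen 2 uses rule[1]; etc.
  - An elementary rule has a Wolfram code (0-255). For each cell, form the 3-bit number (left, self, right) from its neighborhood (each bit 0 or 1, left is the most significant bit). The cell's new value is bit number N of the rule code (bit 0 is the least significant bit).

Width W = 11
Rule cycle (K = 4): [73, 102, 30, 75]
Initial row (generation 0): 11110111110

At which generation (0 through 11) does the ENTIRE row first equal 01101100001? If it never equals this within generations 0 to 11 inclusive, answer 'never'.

Gen 0: 11110111110
Gen 1 (rule 73): 10010100010
Gen 2 (rule 102): 10111100110
Gen 3 (rule 30): 10100011101
Gen 4 (rule 75): 00001110100
Gen 5 (rule 73): 11101010001
Gen 6 (rule 102): 00111110011
Gen 7 (rule 30): 01100001110
Gen 8 (rule 75): 11101111010
Gen 9 (rule 73): 10101001000
Gen 10 (rule 102): 11111011000
Gen 11 (rule 30): 10000010100

Answer: never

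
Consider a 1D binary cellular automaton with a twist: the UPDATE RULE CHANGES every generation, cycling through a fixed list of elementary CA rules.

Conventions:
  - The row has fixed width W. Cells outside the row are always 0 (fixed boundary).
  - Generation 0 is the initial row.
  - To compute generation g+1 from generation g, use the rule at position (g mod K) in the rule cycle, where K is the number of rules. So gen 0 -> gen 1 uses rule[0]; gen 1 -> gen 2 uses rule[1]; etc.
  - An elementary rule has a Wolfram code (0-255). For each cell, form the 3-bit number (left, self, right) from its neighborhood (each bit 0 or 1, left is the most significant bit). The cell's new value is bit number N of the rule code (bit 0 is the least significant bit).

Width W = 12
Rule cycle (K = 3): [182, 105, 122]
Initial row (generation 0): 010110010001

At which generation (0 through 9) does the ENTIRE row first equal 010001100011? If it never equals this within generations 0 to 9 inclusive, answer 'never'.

Answer: 9

Derivation:
Gen 0: 010110010001
Gen 1 (rule 182): 111001111011
Gen 2 (rule 105): 101001001111
Gen 3 (rule 122): 010110111001
Gen 4 (rule 182): 111001010111
Gen 5 (rule 105): 101000101101
Gen 6 (rule 122): 010101011110
Gen 7 (rule 182): 111111101101
Gen 8 (rule 105): 100000111110
Gen 9 (rule 122): 010001100011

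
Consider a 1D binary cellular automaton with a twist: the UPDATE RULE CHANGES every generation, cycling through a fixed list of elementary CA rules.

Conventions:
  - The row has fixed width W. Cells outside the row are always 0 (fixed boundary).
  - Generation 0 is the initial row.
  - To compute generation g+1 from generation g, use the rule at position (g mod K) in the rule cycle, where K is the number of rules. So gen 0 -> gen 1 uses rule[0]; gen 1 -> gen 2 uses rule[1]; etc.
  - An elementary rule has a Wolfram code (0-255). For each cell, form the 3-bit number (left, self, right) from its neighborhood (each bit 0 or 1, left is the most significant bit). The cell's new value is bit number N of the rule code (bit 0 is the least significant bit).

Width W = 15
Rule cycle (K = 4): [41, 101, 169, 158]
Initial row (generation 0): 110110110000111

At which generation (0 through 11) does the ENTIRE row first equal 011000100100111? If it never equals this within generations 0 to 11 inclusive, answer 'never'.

Answer: never

Derivation:
Gen 0: 110110110000111
Gen 1 (rule 41): 101101100110100
Gen 2 (rule 101): 110110100011101
Gen 3 (rule 169): 101101001011010
Gen 4 (rule 158): 101001111010011
Gen 5 (rule 41): 010001000100010
Gen 6 (rule 101): 010101010101010
Gen 7 (rule 169): 001010101010100
Gen 8 (rule 158): 011010101010110
Gen 9 (rule 41): 010101010101100
Gen 10 (rule 101): 011111111110101
Gen 11 (rule 169): 011111111101010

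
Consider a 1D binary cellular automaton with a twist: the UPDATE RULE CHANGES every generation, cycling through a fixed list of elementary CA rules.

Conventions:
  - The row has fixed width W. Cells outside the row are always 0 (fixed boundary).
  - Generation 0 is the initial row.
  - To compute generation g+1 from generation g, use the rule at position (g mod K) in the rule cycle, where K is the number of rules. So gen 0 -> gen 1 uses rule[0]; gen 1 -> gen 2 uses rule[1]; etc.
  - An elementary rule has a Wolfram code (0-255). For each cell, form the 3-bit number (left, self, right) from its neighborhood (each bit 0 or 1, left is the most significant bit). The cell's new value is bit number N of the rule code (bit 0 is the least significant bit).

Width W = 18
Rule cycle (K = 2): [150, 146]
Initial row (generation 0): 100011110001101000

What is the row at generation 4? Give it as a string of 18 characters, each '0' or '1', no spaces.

Gen 0: 100011110001101000
Gen 1 (rule 150): 110101101010001100
Gen 2 (rule 146): 000000000001010010
Gen 3 (rule 150): 000000000011011111
Gen 4 (rule 146): 000000000100001110

Answer: 000000000100001110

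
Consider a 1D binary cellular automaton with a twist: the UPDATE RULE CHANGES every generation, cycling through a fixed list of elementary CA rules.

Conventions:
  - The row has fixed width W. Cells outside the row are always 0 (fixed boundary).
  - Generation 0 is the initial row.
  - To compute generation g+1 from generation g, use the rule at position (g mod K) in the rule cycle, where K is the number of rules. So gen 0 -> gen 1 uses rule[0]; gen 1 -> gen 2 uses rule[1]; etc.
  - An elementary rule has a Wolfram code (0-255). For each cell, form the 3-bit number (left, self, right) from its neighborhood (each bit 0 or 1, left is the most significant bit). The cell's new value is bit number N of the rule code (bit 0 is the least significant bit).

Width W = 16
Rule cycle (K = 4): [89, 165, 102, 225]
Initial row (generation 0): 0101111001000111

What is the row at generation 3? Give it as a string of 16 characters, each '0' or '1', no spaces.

Answer: 0111000000010001

Derivation:
Gen 0: 0101111001000111
Gen 1 (rule 89): 0001001100110101
Gen 2 (rule 165): 1101000000001111
Gen 3 (rule 102): 0111000000010001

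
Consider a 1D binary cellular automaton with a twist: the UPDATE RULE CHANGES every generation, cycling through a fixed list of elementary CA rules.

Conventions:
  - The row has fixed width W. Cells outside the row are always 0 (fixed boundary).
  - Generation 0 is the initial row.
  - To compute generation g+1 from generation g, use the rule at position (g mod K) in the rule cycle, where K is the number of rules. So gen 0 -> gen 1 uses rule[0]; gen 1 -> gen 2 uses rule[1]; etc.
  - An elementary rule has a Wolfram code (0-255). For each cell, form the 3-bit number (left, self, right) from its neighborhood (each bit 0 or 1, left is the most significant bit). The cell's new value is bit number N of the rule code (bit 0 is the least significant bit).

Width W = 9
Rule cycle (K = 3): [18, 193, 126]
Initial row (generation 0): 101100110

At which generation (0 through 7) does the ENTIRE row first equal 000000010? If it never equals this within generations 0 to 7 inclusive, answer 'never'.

Answer: 4

Derivation:
Gen 0: 101100110
Gen 1 (rule 18): 000011001
Gen 2 (rule 193): 111001000
Gen 3 (rule 126): 101111100
Gen 4 (rule 18): 000000010
Gen 5 (rule 193): 111111000
Gen 6 (rule 126): 100001100
Gen 7 (rule 18): 010010010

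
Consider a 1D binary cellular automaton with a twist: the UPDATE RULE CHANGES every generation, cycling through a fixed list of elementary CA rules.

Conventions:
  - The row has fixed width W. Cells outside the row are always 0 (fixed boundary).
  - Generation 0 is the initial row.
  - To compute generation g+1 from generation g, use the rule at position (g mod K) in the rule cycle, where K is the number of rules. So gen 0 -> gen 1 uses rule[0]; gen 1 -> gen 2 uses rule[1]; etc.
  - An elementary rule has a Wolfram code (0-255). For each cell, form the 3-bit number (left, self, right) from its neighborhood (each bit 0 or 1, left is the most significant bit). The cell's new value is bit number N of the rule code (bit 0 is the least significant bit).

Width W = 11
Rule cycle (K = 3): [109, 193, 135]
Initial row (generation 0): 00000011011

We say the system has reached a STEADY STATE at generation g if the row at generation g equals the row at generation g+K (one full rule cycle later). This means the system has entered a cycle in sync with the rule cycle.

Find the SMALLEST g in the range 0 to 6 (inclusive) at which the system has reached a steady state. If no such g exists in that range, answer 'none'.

Answer: none

Derivation:
Gen 0: 00000011011
Gen 1 (rule 109): 11111011111
Gen 2 (rule 193): 01111001111
Gen 3 (rule 135): 10110010110
Gen 4 (rule 109): 11110011110
Gen 5 (rule 193): 01110001110
Gen 6 (rule 135): 10100110100
Gen 7 (rule 109): 11100111101
Gen 8 (rule 193): 01100011100
Gen 9 (rule 135): 10001101001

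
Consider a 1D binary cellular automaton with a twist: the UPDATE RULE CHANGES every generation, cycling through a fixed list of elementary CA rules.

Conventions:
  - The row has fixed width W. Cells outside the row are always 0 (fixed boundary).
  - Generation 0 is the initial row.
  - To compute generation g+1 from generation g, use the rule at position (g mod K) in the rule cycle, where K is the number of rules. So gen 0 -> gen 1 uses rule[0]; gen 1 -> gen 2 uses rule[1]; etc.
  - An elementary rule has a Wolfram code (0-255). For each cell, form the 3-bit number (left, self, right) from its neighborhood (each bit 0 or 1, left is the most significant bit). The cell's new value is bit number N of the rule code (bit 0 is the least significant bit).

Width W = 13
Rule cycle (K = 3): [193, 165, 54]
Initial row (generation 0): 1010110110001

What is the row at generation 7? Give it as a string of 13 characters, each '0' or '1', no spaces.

Gen 0: 1010110110001
Gen 1 (rule 193): 0000010010100
Gen 2 (rule 165): 1111010011101
Gen 3 (rule 54): 0000111100011
Gen 4 (rule 193): 1110011101001
Gen 5 (rule 165): 0100001011001
Gen 6 (rule 54): 1110011100111
Gen 7 (rule 193): 0110001100011

Answer: 0110001100011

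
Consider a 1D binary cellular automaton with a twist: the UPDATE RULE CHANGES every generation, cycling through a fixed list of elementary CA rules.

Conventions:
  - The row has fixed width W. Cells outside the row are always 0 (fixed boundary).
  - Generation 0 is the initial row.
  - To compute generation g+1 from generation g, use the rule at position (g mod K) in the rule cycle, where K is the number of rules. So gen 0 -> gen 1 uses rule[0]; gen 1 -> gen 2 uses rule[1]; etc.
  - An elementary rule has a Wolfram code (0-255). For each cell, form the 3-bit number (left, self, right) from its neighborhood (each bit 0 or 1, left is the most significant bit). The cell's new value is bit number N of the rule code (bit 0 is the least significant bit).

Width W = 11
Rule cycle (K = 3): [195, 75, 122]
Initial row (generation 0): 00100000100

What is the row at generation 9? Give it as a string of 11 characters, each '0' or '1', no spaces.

Gen 0: 00100000100
Gen 1 (rule 195): 11001111001
Gen 2 (rule 75): 11011001010
Gen 3 (rule 122): 11111110101
Gen 4 (rule 195): 01111110000
Gen 5 (rule 75): 11000010111
Gen 6 (rule 122): 11100101101
Gen 7 (rule 195): 01101000100
Gen 8 (rule 75): 11100011001
Gen 9 (rule 122): 10110111110

Answer: 10110111110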